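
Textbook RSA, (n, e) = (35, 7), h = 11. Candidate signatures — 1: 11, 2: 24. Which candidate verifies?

Candidate 1: Squares mod 35: 11^1≡11, 11^2≡16, 11^4≡11; 7 = 4 + 2 + 1, so 11^7 ≡ 11·16·11 ≡ 11 (mod 35)
  → matches h = 11
Candidate 2: Squares mod 35: 24^1≡24, 24^2≡16, 24^4≡11; 7 = 4 + 2 + 1, so 24^7 ≡ 11·16·24 ≡ 24 (mod 35)

1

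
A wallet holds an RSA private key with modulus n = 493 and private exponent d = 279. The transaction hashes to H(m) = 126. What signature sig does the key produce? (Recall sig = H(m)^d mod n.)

148

(H(m))^2 ≡ 126^2 = 15876 ≡ 100
(H(m))^4 ≡ 100^2 = 10000 ≡ 140
(H(m))^8 ≡ 140^2 = 19600 ≡ 373
(H(m))^16 ≡ 373^2 = 139129 ≡ 103
(H(m))^32 ≡ 103^2 = 10609 ≡ 256
(H(m))^64 ≡ 256^2 = 65536 ≡ 460
(H(m))^128 ≡ 460^2 = 211600 ≡ 103
(H(m))^256 ≡ 103^2 = 10609 ≡ 256
279 = 256 + 16 + 4 + 2 + 1, so (H(m))^279 ≡ 256·103·140·100·126 ≡ 148 (mod 493)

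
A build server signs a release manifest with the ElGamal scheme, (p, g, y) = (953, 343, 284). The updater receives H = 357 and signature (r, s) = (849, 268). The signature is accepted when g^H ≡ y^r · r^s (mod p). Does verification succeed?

fails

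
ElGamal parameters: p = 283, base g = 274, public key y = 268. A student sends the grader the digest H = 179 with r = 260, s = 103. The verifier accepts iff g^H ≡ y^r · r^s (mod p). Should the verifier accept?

Left side g^H mod p:
Squares mod 283: 274^1≡274, 274^2≡81, 274^4≡52, 274^8≡157, 274^16≡28, 274^32≡218, 274^64≡263, 274^128≡117
179 = 128 + 32 + 16 + 2 + 1, so 274^179 ≡ 117·218·28·81·274 ≡ 119 (mod 283)
Right side y^r · r^s mod p:
Squares mod 283: 268^1≡268, 268^2≡225, 268^4≡251, 268^8≡175, 268^16≡61, 268^32≡42, 268^64≡66, 268^128≡111, 268^256≡152
260 = 256 + 4, so 268^260 ≡ 152·251 ≡ 230 (mod 283)
Squares mod 283: 260^1≡260, 260^2≡246, 260^4≡237, 260^8≡135, 260^16≡113, 260^32≡34, 260^64≡24
103 = 64 + 32 + 4 + 2 + 1, so 260^103 ≡ 24·34·237·246·260 ≡ 206 (mod 283)
230·206 = 47380 ≡ 119 (mod 283)
119 ≡ 119 (mod 283), so the signature is genuine.

accept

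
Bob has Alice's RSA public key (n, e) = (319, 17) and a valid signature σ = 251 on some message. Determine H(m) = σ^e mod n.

σ^2 ≡ 251^2 = 63001 ≡ 158
σ^4 ≡ 158^2 = 24964 ≡ 82
σ^8 ≡ 82^2 = 6724 ≡ 25
σ^16 ≡ 25^2 = 625 ≡ 306
17 = 16 + 1, so σ^17 ≡ 306·251 ≡ 246 (mod 319)

246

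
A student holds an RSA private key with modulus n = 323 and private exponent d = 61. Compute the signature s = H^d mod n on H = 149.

H^2 ≡ 149^2 = 22201 ≡ 237
H^4 ≡ 237^2 = 56169 ≡ 290
H^8 ≡ 290^2 = 84100 ≡ 120
H^16 ≡ 120^2 = 14400 ≡ 188
H^32 ≡ 188^2 = 35344 ≡ 137
61 = 32 + 16 + 8 + 4 + 1, so H^61 ≡ 137·188·120·290·149 ≡ 302 (mod 323)

302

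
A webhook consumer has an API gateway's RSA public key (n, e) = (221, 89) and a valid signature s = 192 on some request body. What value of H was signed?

s^2 ≡ 192^2 = 36864 ≡ 178
s^4 ≡ 178^2 = 31684 ≡ 81
s^8 ≡ 81^2 = 6561 ≡ 152
s^16 ≡ 152^2 = 23104 ≡ 120
s^32 ≡ 120^2 = 14400 ≡ 35
s^64 ≡ 35^2 = 1225 ≡ 120
89 = 64 + 16 + 8 + 1, so s^89 ≡ 120·120·152·192 ≡ 199 (mod 221)

199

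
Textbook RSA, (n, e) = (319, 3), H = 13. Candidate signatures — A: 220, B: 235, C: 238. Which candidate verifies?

Candidate A: Squares mod 319: 220^1≡220, 220^2≡231; 3 = 2 + 1, so 220^3 ≡ 231·220 ≡ 99 (mod 319)
Candidate B: Squares mod 319: 235^1≡235, 235^2≡38; 3 = 2 + 1, so 235^3 ≡ 38·235 ≡ 317 (mod 319)
Candidate C: Squares mod 319: 238^1≡238, 238^2≡181; 3 = 2 + 1, so 238^3 ≡ 181·238 ≡ 13 (mod 319)
  → matches H = 13

C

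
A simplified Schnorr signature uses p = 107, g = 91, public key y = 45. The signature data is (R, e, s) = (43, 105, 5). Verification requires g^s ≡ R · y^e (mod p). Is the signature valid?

invalid

g^s mod p:
Squares mod 107: 91^1≡91, 91^2≡42, 91^4≡52
5 = 4 + 1, so 91^5 ≡ 52·91 ≡ 24 (mod 107)
R · y^e mod p:
Squares mod 107: 45^1≡45, 45^2≡99, 45^4≡64, 45^8≡30, 45^16≡44, 45^32≡10, 45^64≡100
105 = 64 + 32 + 8 + 1, so 45^105 ≡ 100·10·30·45 ≡ 88 (mod 107)
43·88 = 3784 ≡ 39 (mod 107)
24 ≠ 39; the check fails.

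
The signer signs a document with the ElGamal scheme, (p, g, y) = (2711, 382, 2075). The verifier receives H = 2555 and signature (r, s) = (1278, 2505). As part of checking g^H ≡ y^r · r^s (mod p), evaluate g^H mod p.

382^2 = 145924 ≡ 2241
382^4 ≡ 2241^2 = 5022081 ≡ 1309
382^8 ≡ 1309^2 = 1713481 ≡ 129
382^16 ≡ 129^2 = 16641 ≡ 375
382^32 ≡ 375^2 = 140625 ≡ 2364
382^64 ≡ 2364^2 = 5588496 ≡ 1125
382^128 ≡ 1125^2 = 1265625 ≡ 2299
382^256 ≡ 2299^2 = 5285401 ≡ 1662
382^512 ≡ 1662^2 = 2762244 ≡ 2446
382^1024 ≡ 2446^2 = 5982916 ≡ 2450
382^2048 ≡ 2450^2 = 6002500 ≡ 346
2555 = 2048 + 256 + 128 + 64 + 32 + 16 + 8 + 2 + 1, so 382^2555 ≡ 346·1662·2299·1125·2364·375·129·2241·382 ≡ 2698 (mod 2711)

2698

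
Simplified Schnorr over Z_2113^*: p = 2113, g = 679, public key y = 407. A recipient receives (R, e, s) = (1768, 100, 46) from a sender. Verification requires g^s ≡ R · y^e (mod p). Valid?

g^s mod p:
679^2 = 461041 ≡ 407
679^4 ≡ 407^2 = 165649 ≡ 835
679^8 ≡ 835^2 = 697225 ≡ 2048
679^16 ≡ 2048^2 = 4194304 ≡ 2112
679^32 ≡ 2112^2 = 4460544 ≡ 1
46 = 32 + 8 + 4 + 2, so 679^46 ≡ 1·2048·835·407 ≡ 1490 (mod 2113)
R · y^e mod p:
407^2 = 165649 ≡ 835
407^4 ≡ 835^2 = 697225 ≡ 2048
407^8 ≡ 2048^2 = 4194304 ≡ 2112
407^16 ≡ 2112^2 = 4460544 ≡ 1
407^32 ≡ 1^2 = 1
407^64 ≡ 1^2 = 1
100 = 64 + 32 + 4, so 407^100 ≡ 1·1·2048 ≡ 2048 (mod 2113)
1768·2048 = 3620864 ≡ 1295 (mod 2113)
1490 ≠ 1295; the check fails.

no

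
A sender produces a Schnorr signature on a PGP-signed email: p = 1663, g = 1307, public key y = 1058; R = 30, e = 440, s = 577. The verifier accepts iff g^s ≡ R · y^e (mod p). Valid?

g^s mod p:
1307^2 = 1708249 ≡ 348
1307^4 ≡ 348^2 = 121104 ≡ 1368
1307^8 ≡ 1368^2 = 1871424 ≡ 549
1307^16 ≡ 549^2 = 301401 ≡ 398
1307^32 ≡ 398^2 = 158404 ≡ 419
1307^64 ≡ 419^2 = 175561 ≡ 946
1307^128 ≡ 946^2 = 894916 ≡ 222
1307^256 ≡ 222^2 = 49284 ≡ 1057
1307^512 ≡ 1057^2 = 1117249 ≡ 1376
577 = 512 + 64 + 1, so 1307^577 ≡ 1376·946·1307 ≡ 1152 (mod 1663)
R · y^e mod p:
1058^2 = 1119364 ≡ 165
1058^4 ≡ 165^2 = 27225 ≡ 617
1058^8 ≡ 617^2 = 380689 ≡ 1525
1058^16 ≡ 1525^2 = 2325625 ≡ 751
1058^32 ≡ 751^2 = 564001 ≡ 244
1058^64 ≡ 244^2 = 59536 ≡ 1331
1058^128 ≡ 1331^2 = 1771561 ≡ 466
1058^256 ≡ 466^2 = 217156 ≡ 966
440 = 256 + 128 + 32 + 16 + 8, so 1058^440 ≡ 966·466·244·751·1525 ≡ 371 (mod 1663)
30·371 = 11130 ≡ 1152 (mod 1663)
1152 ≡ 1152 (mod 1663); signature holds.

yes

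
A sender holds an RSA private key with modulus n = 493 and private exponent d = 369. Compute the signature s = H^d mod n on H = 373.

339

H^2 ≡ 373^2 = 139129 ≡ 103
H^4 ≡ 103^2 = 10609 ≡ 256
H^8 ≡ 256^2 = 65536 ≡ 460
H^16 ≡ 460^2 = 211600 ≡ 103
H^32 ≡ 103^2 = 10609 ≡ 256
H^64 ≡ 256^2 = 65536 ≡ 460
H^128 ≡ 460^2 = 211600 ≡ 103
H^256 ≡ 103^2 = 10609 ≡ 256
369 = 256 + 64 + 32 + 16 + 1, so H^369 ≡ 256·460·256·103·373 ≡ 339 (mod 493)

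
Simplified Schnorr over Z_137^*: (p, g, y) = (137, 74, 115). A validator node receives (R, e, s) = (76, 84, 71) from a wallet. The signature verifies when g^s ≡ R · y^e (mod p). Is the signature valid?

g^s mod p:
74^71 mod 137 = 115
R · y^e mod p:
115^84 mod 137 = 56
76·56 = 4256 ≡ 9 (mod 137)
115 ≠ 9; the check fails.

invalid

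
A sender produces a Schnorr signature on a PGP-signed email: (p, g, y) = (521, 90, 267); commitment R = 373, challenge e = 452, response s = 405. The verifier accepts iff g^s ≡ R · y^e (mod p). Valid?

yes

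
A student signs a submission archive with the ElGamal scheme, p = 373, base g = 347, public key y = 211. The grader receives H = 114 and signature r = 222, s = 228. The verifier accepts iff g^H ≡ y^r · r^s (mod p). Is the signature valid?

Left side g^H mod p:
347^2 = 120409 ≡ 303
347^4 ≡ 303^2 = 91809 ≡ 51
347^8 ≡ 51^2 = 2601 ≡ 363
347^16 ≡ 363^2 = 131769 ≡ 100
347^32 ≡ 100^2 = 10000 ≡ 302
347^64 ≡ 302^2 = 91204 ≡ 192
114 = 64 + 32 + 16 + 2, so 347^114 ≡ 192·302·100·303 ≡ 156 (mod 373)
Right side y^r · r^s mod p:
211^2 = 44521 ≡ 134
211^4 ≡ 134^2 = 17956 ≡ 52
211^8 ≡ 52^2 = 2704 ≡ 93
211^16 ≡ 93^2 = 8649 ≡ 70
211^32 ≡ 70^2 = 4900 ≡ 51
211^64 ≡ 51^2 = 2601 ≡ 363
211^128 ≡ 363^2 = 131769 ≡ 100
222 = 128 + 64 + 16 + 8 + 4 + 2, so 211^222 ≡ 100·363·70·93·52·134 ≡ 332 (mod 373)
222^2 = 49284 ≡ 48
222^4 ≡ 48^2 = 2304 ≡ 66
222^8 ≡ 66^2 = 4356 ≡ 253
222^16 ≡ 253^2 = 64009 ≡ 226
222^32 ≡ 226^2 = 51076 ≡ 348
222^64 ≡ 348^2 = 121104 ≡ 252
222^128 ≡ 252^2 = 63504 ≡ 94
228 = 128 + 64 + 32 + 4, so 222^228 ≡ 94·252·348·66 ≡ 351 (mod 373)
332·351 = 116532 ≡ 156 (mod 373)
156 ≡ 156 (mod 373), so the signature is genuine.

valid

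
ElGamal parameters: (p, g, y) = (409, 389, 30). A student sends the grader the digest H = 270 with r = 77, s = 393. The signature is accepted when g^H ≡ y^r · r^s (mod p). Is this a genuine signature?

genuine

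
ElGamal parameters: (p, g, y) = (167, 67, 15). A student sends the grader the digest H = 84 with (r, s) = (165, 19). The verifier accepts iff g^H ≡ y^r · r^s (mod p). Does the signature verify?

does not verify

Left side g^H mod p:
67^84 mod 167 = 100
Right side y^r · r^s mod p:
15^165 mod 167 = 78
165^19 mod 167 = 92
78·92 = 7176 ≡ 162 (mod 167)
100 ≠ 162, so verification fails.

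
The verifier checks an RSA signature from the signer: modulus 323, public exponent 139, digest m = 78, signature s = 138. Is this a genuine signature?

s^2 ≡ 138^2 = 19044 ≡ 310
s^4 ≡ 310^2 = 96100 ≡ 169
s^8 ≡ 169^2 = 28561 ≡ 137
s^16 ≡ 137^2 = 18769 ≡ 35
s^32 ≡ 35^2 = 1225 ≡ 256
s^64 ≡ 256^2 = 65536 ≡ 290
s^128 ≡ 290^2 = 84100 ≡ 120
139 = 128 + 8 + 2 + 1, so s^139 ≡ 120·137·310·138 ≡ 93 (mod 323)
The recovered value 93 does not match the digest 78.

forged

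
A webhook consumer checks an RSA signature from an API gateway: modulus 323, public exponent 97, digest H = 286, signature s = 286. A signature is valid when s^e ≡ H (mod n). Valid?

yes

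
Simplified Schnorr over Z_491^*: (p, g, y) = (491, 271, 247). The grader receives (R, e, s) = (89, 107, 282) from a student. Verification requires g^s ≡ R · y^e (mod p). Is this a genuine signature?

forged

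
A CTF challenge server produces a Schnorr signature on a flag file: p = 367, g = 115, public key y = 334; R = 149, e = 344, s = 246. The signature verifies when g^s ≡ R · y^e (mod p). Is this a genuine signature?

genuine

g^s mod p:
115^2 = 13225 ≡ 13
115^4 ≡ 13^2 = 169
115^8 ≡ 169^2 = 28561 ≡ 302
115^16 ≡ 302^2 = 91204 ≡ 188
115^32 ≡ 188^2 = 35344 ≡ 112
115^64 ≡ 112^2 = 12544 ≡ 66
115^128 ≡ 66^2 = 4356 ≡ 319
246 = 128 + 64 + 32 + 16 + 4 + 2, so 115^246 ≡ 319·66·112·188·169·13 ≡ 9 (mod 367)
R · y^e mod p:
334^2 = 111556 ≡ 355
334^4 ≡ 355^2 = 126025 ≡ 144
334^8 ≡ 144^2 = 20736 ≡ 184
334^16 ≡ 184^2 = 33856 ≡ 92
334^32 ≡ 92^2 = 8464 ≡ 23
334^64 ≡ 23^2 = 529 ≡ 162
334^128 ≡ 162^2 = 26244 ≡ 187
334^256 ≡ 187^2 = 34969 ≡ 104
344 = 256 + 64 + 16 + 8, so 334^344 ≡ 104·162·92·184 ≡ 271 (mod 367)
149·271 = 40379 ≡ 9 (mod 367)
9 ≡ 9 (mod 367); signature holds.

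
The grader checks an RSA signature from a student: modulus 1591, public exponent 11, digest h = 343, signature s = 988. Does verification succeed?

passes

s^2 ≡ 988^2 = 976144 ≡ 861
s^4 ≡ 861^2 = 741321 ≡ 1506
s^8 ≡ 1506^2 = 2268036 ≡ 861
11 = 8 + 2 + 1, so s^11 ≡ 861·861·988 ≡ 343 (mod 1591)
343 = h, so the signature checks out.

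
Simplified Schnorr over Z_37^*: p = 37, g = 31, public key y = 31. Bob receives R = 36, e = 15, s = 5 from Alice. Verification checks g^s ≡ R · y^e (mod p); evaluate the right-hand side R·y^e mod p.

31

31^2 = 961 ≡ 36
31^4 ≡ 36^2 = 1296 ≡ 1
31^8 ≡ 1^2 = 1
15 = 8 + 4 + 2 + 1, so 31^15 ≡ 1·1·36·31 ≡ 6 (mod 37)
R · y^e ≡ 36·6 = 216 ≡ 31 (mod 37)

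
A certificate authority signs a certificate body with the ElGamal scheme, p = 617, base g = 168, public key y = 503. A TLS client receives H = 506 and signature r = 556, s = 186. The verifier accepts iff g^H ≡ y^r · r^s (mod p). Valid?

Left side g^H mod p:
168^506 mod 617 = 381
Right side y^r · r^s mod p:
503^556 mod 617 = 49
556^186 mod 617 = 587
49·587 = 28763 ≡ 381 (mod 617)
381 ≡ 381 (mod 617), so the signature is genuine.

yes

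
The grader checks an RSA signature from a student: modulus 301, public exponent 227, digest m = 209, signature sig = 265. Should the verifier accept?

accept

sig^2 ≡ 265^2 = 70225 ≡ 92
sig^4 ≡ 92^2 = 8464 ≡ 36
sig^8 ≡ 36^2 = 1296 ≡ 92
sig^16 ≡ 92^2 = 8464 ≡ 36
sig^32 ≡ 36^2 = 1296 ≡ 92
sig^64 ≡ 92^2 = 8464 ≡ 36
sig^128 ≡ 36^2 = 1296 ≡ 92
227 = 128 + 64 + 32 + 2 + 1, so sig^227 ≡ 92·36·92·92·265 ≡ 209 (mod 301)
209 = m, so the signature checks out.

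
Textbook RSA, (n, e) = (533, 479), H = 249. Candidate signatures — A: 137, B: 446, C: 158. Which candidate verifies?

Candidate A: Squares mod 533: 137^1≡137, 137^2≡114, 137^4≡204, 137^8≡42, 137^16≡165, 137^32≡42, 137^64≡165, 137^128≡42, 137^256≡165; 479 = 256 + 128 + 64 + 16 + 8 + 4 + 2 + 1, so 137^479 ≡ 165·42·165·165·42·204·114·137 ≡ 249 (mod 533)
  → matches H = 249
Candidate B: Squares mod 533: 446^1≡446, 446^2≡107, 446^4≡256, 446^8≡510, 446^16≡529, 446^32≡16, 446^64≡256, 446^128≡510, 446^256≡529; 479 = 256 + 128 + 64 + 16 + 8 + 4 + 2 + 1, so 446^479 ≡ 529·510·256·529·510·256·107·446 ≡ 49 (mod 533)
Candidate C: Squares mod 533: 158^1≡158, 158^2≡446, 158^4≡107, 158^8≡256, 158^16≡510, 158^32≡529, 158^64≡16, 158^128≡256, 158^256≡510; 479 = 256 + 128 + 64 + 16 + 8 + 4 + 2 + 1, so 158^479 ≡ 510·256·16·510·256·107·446·158 ≡ 280 (mod 533)

A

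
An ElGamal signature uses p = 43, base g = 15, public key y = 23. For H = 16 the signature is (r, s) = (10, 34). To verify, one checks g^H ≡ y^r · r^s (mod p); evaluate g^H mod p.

17

15^2 = 225 ≡ 10
15^4 ≡ 10^2 = 100 ≡ 14
15^8 ≡ 14^2 = 196 ≡ 24
15^16 ≡ 24^2 = 576 ≡ 17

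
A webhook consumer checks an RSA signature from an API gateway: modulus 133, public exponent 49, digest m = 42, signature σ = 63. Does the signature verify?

σ^2 ≡ 63^2 = 3969 ≡ 112
σ^4 ≡ 112^2 = 12544 ≡ 42
σ^8 ≡ 42^2 = 1764 ≡ 35
σ^16 ≡ 35^2 = 1225 ≡ 28
σ^32 ≡ 28^2 = 784 ≡ 119
49 = 32 + 16 + 1, so σ^49 ≡ 119·28·63 ≡ 42 (mod 133)
σ^49 mod 133 = 42 matches m.

verifies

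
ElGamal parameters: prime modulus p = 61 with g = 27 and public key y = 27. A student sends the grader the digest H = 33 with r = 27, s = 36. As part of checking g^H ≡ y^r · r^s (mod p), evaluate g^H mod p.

27^33 mod 61 = 41

41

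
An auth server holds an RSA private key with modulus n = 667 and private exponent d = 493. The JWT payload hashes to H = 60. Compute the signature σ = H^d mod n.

21

H^493 mod 667 = 21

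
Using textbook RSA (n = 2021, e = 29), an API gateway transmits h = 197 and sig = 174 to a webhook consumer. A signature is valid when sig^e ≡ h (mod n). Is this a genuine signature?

forged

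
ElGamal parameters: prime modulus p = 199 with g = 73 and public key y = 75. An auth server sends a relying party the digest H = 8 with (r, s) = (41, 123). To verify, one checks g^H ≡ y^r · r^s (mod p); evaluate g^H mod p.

130

73^2 = 5329 ≡ 155
73^4 ≡ 155^2 = 24025 ≡ 145
73^8 ≡ 145^2 = 21025 ≡ 130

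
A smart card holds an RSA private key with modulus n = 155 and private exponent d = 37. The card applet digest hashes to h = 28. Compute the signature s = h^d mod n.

138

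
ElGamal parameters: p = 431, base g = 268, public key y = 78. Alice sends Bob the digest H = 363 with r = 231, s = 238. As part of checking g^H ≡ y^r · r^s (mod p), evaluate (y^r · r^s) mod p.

78^231 mod 431 = 411
231^238 mod 431 = 418
y^r · r^s ≡ 411·418 = 171798 ≡ 260 (mod 431)

260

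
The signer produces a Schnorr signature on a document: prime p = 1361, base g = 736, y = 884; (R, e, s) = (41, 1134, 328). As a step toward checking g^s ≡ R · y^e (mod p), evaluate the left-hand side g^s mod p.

736^2 = 541696 ≡ 18
736^4 ≡ 18^2 = 324
736^8 ≡ 324^2 = 104976 ≡ 179
736^16 ≡ 179^2 = 32041 ≡ 738
736^32 ≡ 738^2 = 544644 ≡ 244
736^64 ≡ 244^2 = 59536 ≡ 1013
736^128 ≡ 1013^2 = 1026169 ≡ 1336
736^256 ≡ 1336^2 = 1784896 ≡ 625
328 = 256 + 64 + 8, so 736^328 ≡ 625·1013·179 ≡ 266 (mod 1361)

266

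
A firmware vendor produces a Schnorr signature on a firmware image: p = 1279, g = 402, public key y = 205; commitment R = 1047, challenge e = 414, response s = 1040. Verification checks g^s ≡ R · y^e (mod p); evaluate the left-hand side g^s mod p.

39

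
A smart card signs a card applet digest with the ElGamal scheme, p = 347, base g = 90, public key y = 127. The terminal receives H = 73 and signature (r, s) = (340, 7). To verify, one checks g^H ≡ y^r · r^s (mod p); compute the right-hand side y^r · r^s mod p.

44

127^2 = 16129 ≡ 167
127^4 ≡ 167^2 = 27889 ≡ 129
127^8 ≡ 129^2 = 16641 ≡ 332
127^16 ≡ 332^2 = 110224 ≡ 225
127^32 ≡ 225^2 = 50625 ≡ 310
127^64 ≡ 310^2 = 96100 ≡ 328
127^128 ≡ 328^2 = 107584 ≡ 14
127^256 ≡ 14^2 = 196
340 = 256 + 64 + 16 + 4, so 127^340 ≡ 196·328·225·129 ≡ 12 (mod 347)
340^2 = 115600 ≡ 49
340^4 ≡ 49^2 = 2401 ≡ 319
7 = 4 + 2 + 1, so 340^7 ≡ 319·49·340 ≡ 235 (mod 347)
y^r · r^s ≡ 12·235 = 2820 ≡ 44 (mod 347)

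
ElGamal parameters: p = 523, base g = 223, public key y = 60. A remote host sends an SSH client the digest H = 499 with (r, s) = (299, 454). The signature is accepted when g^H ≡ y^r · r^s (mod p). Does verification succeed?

Left side g^H mod p:
223^2 = 49729 ≡ 44
223^4 ≡ 44^2 = 1936 ≡ 367
223^8 ≡ 367^2 = 134689 ≡ 278
223^16 ≡ 278^2 = 77284 ≡ 403
223^32 ≡ 403^2 = 162409 ≡ 279
223^64 ≡ 279^2 = 77841 ≡ 437
223^128 ≡ 437^2 = 190969 ≡ 74
223^256 ≡ 74^2 = 5476 ≡ 246
499 = 256 + 128 + 64 + 32 + 16 + 2 + 1, so 223^499 ≡ 246·74·437·279·403·44·223 ≡ 16 (mod 523)
Right side y^r · r^s mod p:
60^2 = 3600 ≡ 462
60^4 ≡ 462^2 = 213444 ≡ 60
60^8 ≡ 60^2 = 3600 ≡ 462
60^16 ≡ 462^2 = 213444 ≡ 60
60^32 ≡ 60^2 = 3600 ≡ 462
60^64 ≡ 462^2 = 213444 ≡ 60
60^128 ≡ 60^2 = 3600 ≡ 462
60^256 ≡ 462^2 = 213444 ≡ 60
299 = 256 + 32 + 8 + 2 + 1, so 60^299 ≡ 60·462·462·462·60 ≡ 462 (mod 523)
299^2 = 89401 ≡ 491
299^4 ≡ 491^2 = 241081 ≡ 501
299^8 ≡ 501^2 = 251001 ≡ 484
299^16 ≡ 484^2 = 234256 ≡ 475
299^32 ≡ 475^2 = 225625 ≡ 212
299^64 ≡ 212^2 = 44944 ≡ 489
299^128 ≡ 489^2 = 239121 ≡ 110
299^256 ≡ 110^2 = 12100 ≡ 71
454 = 256 + 128 + 64 + 4 + 2, so 299^454 ≡ 71·110·489·501·491 ≡ 437 (mod 523)
462·437 = 201894 ≡ 16 (mod 523)
16 ≡ 16 (mod 523), so the signature is genuine.

passes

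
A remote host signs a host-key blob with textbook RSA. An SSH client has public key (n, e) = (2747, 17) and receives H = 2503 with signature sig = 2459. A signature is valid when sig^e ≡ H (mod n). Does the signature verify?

does not verify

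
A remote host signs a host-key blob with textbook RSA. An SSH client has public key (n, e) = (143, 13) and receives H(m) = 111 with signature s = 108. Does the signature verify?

does not verify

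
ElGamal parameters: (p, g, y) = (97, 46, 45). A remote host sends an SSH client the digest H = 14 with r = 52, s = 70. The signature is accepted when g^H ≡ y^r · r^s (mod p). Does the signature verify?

verifies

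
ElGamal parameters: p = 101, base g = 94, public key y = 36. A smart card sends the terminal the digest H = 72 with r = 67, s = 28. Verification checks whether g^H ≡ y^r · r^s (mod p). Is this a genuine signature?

Left side g^H mod p:
Squares mod 101: 94^1≡94, 94^2≡49, 94^4≡78, 94^8≡24, 94^16≡71, 94^32≡92, 94^64≡81
72 = 64 + 8, so 94^72 ≡ 81·24 ≡ 25 (mod 101)
Right side y^r · r^s mod p:
Squares mod 101: 36^1≡36, 36^2≡84, 36^4≡87, 36^8≡95, 36^16≡36, 36^32≡84, 36^64≡87
67 = 64 + 2 + 1, so 36^67 ≡ 87·84·36 ≡ 84 (mod 101)
Squares mod 101: 67^1≡67, 67^2≡45, 67^4≡5, 67^8≡25, 67^16≡19
28 = 16 + 8 + 4, so 67^28 ≡ 19·25·5 ≡ 52 (mod 101)
84·52 = 4368 ≡ 25 (mod 101)
25 ≡ 25 (mod 101), so the signature is genuine.

genuine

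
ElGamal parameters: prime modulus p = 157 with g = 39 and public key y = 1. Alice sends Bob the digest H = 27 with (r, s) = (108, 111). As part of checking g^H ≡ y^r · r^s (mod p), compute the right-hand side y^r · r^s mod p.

1^2 = 1
1^4 ≡ 1^2 = 1
1^8 ≡ 1^2 = 1
1^16 ≡ 1^2 = 1
1^32 ≡ 1^2 = 1
1^64 ≡ 1^2 = 1
108 = 64 + 32 + 8 + 4, so 1^108 ≡ 1·1·1·1 ≡ 1 (mod 157)
108^2 = 11664 ≡ 46
108^4 ≡ 46^2 = 2116 ≡ 75
108^8 ≡ 75^2 = 5625 ≡ 130
108^16 ≡ 130^2 = 16900 ≡ 101
108^32 ≡ 101^2 = 10201 ≡ 153
108^64 ≡ 153^2 = 23409 ≡ 16
111 = 64 + 32 + 8 + 4 + 2 + 1, so 108^111 ≡ 16·153·130·75·46·108 ≡ 39 (mod 157)
y^r · r^s ≡ 1·39 = 39 ≡ 39 (mod 157)

39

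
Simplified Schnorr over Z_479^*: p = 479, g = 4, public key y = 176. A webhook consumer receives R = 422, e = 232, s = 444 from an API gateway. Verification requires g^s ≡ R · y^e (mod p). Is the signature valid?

valid

g^s mod p:
4^444 mod 479 = 466
R · y^e mod p:
176^232 mod 479 = 412
422·412 = 173864 ≡ 466 (mod 479)
466 ≡ 466 (mod 479); signature holds.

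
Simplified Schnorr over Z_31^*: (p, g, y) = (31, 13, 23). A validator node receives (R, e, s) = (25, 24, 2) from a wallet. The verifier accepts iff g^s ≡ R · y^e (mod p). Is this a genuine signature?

forged

g^s mod p:
13^2 = 169 ≡ 14
R · y^e mod p:
23^2 = 529 ≡ 2
23^4 ≡ 2^2 = 4
23^8 ≡ 4^2 = 16
23^16 ≡ 16^2 = 256 ≡ 8
24 = 16 + 8, so 23^24 ≡ 8·16 ≡ 4 (mod 31)
25·4 = 100 ≡ 7 (mod 31)
14 ≠ 7; the check fails.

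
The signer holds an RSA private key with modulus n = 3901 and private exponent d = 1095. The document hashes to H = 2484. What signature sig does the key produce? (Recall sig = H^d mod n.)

3115

H^2 ≡ 2484^2 = 6170256 ≡ 2775
H^4 ≡ 2775^2 = 7700625 ≡ 51
H^8 ≡ 51^2 = 2601
H^16 ≡ 2601^2 = 6765201 ≡ 867
H^32 ≡ 867^2 = 751689 ≡ 2697
H^64 ≡ 2697^2 = 7273809 ≡ 2345
H^128 ≡ 2345^2 = 5499025 ≡ 2516
H^256 ≡ 2516^2 = 6330256 ≡ 2834
H^512 ≡ 2834^2 = 8031556 ≡ 3298
H^1024 ≡ 3298^2 = 10876804 ≡ 816
1095 = 1024 + 64 + 4 + 2 + 1, so H^1095 ≡ 816·2345·51·2775·2484 ≡ 3115 (mod 3901)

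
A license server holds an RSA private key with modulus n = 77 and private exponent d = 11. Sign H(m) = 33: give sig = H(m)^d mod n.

66

(H(m))^2 ≡ 33^2 = 1089 ≡ 11
(H(m))^4 ≡ 11^2 = 121 ≡ 44
(H(m))^8 ≡ 44^2 = 1936 ≡ 11
11 = 8 + 2 + 1, so (H(m))^11 ≡ 11·11·33 ≡ 66 (mod 77)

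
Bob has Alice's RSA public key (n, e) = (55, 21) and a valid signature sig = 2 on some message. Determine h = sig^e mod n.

sig^2 ≡ 2^2 = 4
sig^4 ≡ 4^2 = 16
sig^8 ≡ 16^2 = 256 ≡ 36
sig^16 ≡ 36^2 = 1296 ≡ 31
21 = 16 + 4 + 1, so sig^21 ≡ 31·16·2 ≡ 2 (mod 55)

2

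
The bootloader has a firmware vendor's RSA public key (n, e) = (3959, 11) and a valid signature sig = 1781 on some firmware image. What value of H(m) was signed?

sig^2 ≡ 1781^2 = 3171961 ≡ 802
sig^4 ≡ 802^2 = 643204 ≡ 1846
sig^8 ≡ 1846^2 = 3407716 ≡ 2976
11 = 8 + 2 + 1, so sig^11 ≡ 2976·802·1781 ≡ 3258 (mod 3959)

3258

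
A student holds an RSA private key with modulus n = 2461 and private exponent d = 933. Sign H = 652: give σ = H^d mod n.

Squares mod 2461: H^1≡652, H^2≡1812, H^4≡370, H^8≡1545, H^16≡2316, H^32≡1337, H^64≡883, H^128≡2013, H^256≡1363, H^512≡2175
933 = 512 + 256 + 128 + 32 + 4 + 1, so H^933 ≡ 2175·1363·2013·1337·370·652 ≡ 1872 (mod 2461)

1872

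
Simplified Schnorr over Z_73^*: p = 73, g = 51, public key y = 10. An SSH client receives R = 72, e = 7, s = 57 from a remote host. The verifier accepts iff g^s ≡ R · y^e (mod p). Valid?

yes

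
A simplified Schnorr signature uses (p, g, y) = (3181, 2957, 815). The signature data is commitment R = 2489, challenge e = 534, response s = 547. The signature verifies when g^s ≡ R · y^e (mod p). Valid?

no

g^s mod p:
2957^2 = 8743849 ≡ 2461
2957^4 ≡ 2461^2 = 6056521 ≡ 3078
2957^8 ≡ 3078^2 = 9474084 ≡ 1066
2957^16 ≡ 1066^2 = 1136356 ≡ 739
2957^32 ≡ 739^2 = 546121 ≡ 2170
2957^64 ≡ 2170^2 = 4708900 ≡ 1020
2957^128 ≡ 1020^2 = 1040400 ≡ 213
2957^256 ≡ 213^2 = 45369 ≡ 835
2957^512 ≡ 835^2 = 697225 ≡ 586
547 = 512 + 32 + 2 + 1, so 2957^547 ≡ 586·2170·2461·2957 ≡ 607 (mod 3181)
R · y^e mod p:
815^2 = 664225 ≡ 2577
815^4 ≡ 2577^2 = 6640929 ≡ 2182
815^8 ≡ 2182^2 = 4761124 ≡ 2348
815^16 ≡ 2348^2 = 5513104 ≡ 431
815^32 ≡ 431^2 = 185761 ≡ 1263
815^64 ≡ 1263^2 = 1595169 ≡ 1488
815^128 ≡ 1488^2 = 2214144 ≡ 168
815^256 ≡ 168^2 = 28224 ≡ 2776
815^512 ≡ 2776^2 = 7706176 ≡ 1794
534 = 512 + 16 + 4 + 2, so 815^534 ≡ 1794·431·2182·2577 ≡ 2599 (mod 3181)
2489·2599 = 6468911 ≡ 1938 (mod 3181)
607 ≠ 1938; the check fails.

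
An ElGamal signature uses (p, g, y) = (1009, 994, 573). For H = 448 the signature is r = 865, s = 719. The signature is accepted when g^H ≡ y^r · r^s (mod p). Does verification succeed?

Left side g^H mod p:
994^2 = 988036 ≡ 225
994^4 ≡ 225^2 = 50625 ≡ 175
994^8 ≡ 175^2 = 30625 ≡ 355
994^16 ≡ 355^2 = 126025 ≡ 909
994^32 ≡ 909^2 = 826281 ≡ 919
994^64 ≡ 919^2 = 844561 ≡ 28
994^128 ≡ 28^2 = 784
994^256 ≡ 784^2 = 614656 ≡ 175
448 = 256 + 128 + 64, so 994^448 ≡ 175·784·28 ≡ 337 (mod 1009)
Right side y^r · r^s mod p:
573^2 = 328329 ≡ 404
573^4 ≡ 404^2 = 163216 ≡ 767
573^8 ≡ 767^2 = 588289 ≡ 42
573^16 ≡ 42^2 = 1764 ≡ 755
573^32 ≡ 755^2 = 570025 ≡ 949
573^64 ≡ 949^2 = 900601 ≡ 573
573^128 ≡ 573^2 = 328329 ≡ 404
573^256 ≡ 404^2 = 163216 ≡ 767
573^512 ≡ 767^2 = 588289 ≡ 42
865 = 512 + 256 + 64 + 32 + 1, so 573^865 ≡ 42·767·573·949·573 ≡ 767 (mod 1009)
865^2 = 748225 ≡ 556
865^4 ≡ 556^2 = 309136 ≡ 382
865^8 ≡ 382^2 = 145924 ≡ 628
865^16 ≡ 628^2 = 394384 ≡ 874
865^32 ≡ 874^2 = 763876 ≡ 63
865^64 ≡ 63^2 = 3969 ≡ 942
865^128 ≡ 942^2 = 887364 ≡ 453
865^256 ≡ 453^2 = 205209 ≡ 382
865^512 ≡ 382^2 = 145924 ≡ 628
719 = 512 + 128 + 64 + 8 + 4 + 2 + 1, so 865^719 ≡ 628·453·942·628·382·556·865 ≡ 491 (mod 1009)
767·491 = 376597 ≡ 240 (mod 1009)
337 ≠ 240, so verification fails.

fails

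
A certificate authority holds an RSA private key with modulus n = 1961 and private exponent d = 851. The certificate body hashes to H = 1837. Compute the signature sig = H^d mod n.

1922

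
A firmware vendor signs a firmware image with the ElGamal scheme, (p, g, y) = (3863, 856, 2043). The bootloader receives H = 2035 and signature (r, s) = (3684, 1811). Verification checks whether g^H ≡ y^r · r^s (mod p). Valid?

Left side g^H mod p:
856^2035 mod 3863 = 222
Right side y^r · r^s mod p:
2043^3684 mod 3863 = 576
3684^1811 mod 3863 = 2455
576·2455 = 1414080 ≡ 222 (mod 3863)
222 ≡ 222 (mod 3863), so the signature is genuine.

yes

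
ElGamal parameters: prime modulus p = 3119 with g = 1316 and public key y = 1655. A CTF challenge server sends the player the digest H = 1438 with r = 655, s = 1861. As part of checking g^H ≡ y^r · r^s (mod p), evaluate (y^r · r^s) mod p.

Squares mod 3119: 1655^1≡1655, 1655^2≡543, 1655^4≡1663, 1655^8≡2135, 1655^16≡1366, 1655^32≡794, 1655^64≡398, 1655^128≡2454, 1655^256≡2446, 1655^512≡674
655 = 512 + 128 + 8 + 4 + 2 + 1, so 1655^655 ≡ 674·2454·2135·1663·543·1655 ≡ 116 (mod 3119)
Squares mod 3119: 655^1≡655, 655^2≡1722, 655^4≡2234, 655^8≡356, 655^16≡1976, 655^32≡2707, 655^64≡1318, 655^128≡2960, 655^256≡329, 655^512≡2195, 655^1024≡2289
1861 = 1024 + 512 + 256 + 64 + 4 + 1, so 655^1861 ≡ 2289·2195·329·1318·2234·655 ≡ 814 (mod 3119)
y^r · r^s ≡ 116·814 = 94424 ≡ 854 (mod 3119)

854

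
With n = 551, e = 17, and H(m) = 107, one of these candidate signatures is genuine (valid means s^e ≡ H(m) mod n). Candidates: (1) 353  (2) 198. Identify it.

2

Candidate 1: 353^2 = 124609 ≡ 83; 353^4 ≡ 83^2 = 6889 ≡ 277; 353^8 ≡ 277^2 = 76729 ≡ 140; 353^16 ≡ 140^2 = 19600 ≡ 315; 17 = 16 + 1, so 353^17 ≡ 315·353 ≡ 444 (mod 551)
Candidate 2: 198^2 = 39204 ≡ 83; 198^4 ≡ 83^2 = 6889 ≡ 277; 198^8 ≡ 277^2 = 76729 ≡ 140; 198^16 ≡ 140^2 = 19600 ≡ 315; 17 = 16 + 1, so 198^17 ≡ 315·198 ≡ 107 (mod 551)
  → matches H(m) = 107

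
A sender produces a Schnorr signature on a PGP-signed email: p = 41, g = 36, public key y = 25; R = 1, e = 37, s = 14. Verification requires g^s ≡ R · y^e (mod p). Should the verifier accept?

accept

g^s mod p:
36^14 mod 41 = 31
R · y^e mod p:
25^37 mod 41 = 31
1·31 = 31 ≡ 31 (mod 41)
31 ≡ 31 (mod 41); signature holds.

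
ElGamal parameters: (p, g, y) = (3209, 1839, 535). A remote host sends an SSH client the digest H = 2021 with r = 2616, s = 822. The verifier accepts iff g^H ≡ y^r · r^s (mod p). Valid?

Left side g^H mod p:
1839^2 = 3381921 ≡ 2844
1839^4 ≡ 2844^2 = 8088336 ≡ 1656
1839^8 ≡ 1656^2 = 2742336 ≡ 1850
1839^16 ≡ 1850^2 = 3422500 ≡ 1706
1839^32 ≡ 1706^2 = 2910436 ≡ 3082
1839^64 ≡ 3082^2 = 9498724 ≡ 84
1839^128 ≡ 84^2 = 7056 ≡ 638
1839^256 ≡ 638^2 = 407044 ≡ 2710
1839^512 ≡ 2710^2 = 7344100 ≡ 1908
1839^1024 ≡ 1908^2 = 3640464 ≡ 1458
2021 = 1024 + 512 + 256 + 128 + 64 + 32 + 4 + 1, so 1839^2021 ≡ 1458·1908·2710·638·84·3082·1656·1839 ≡ 661 (mod 3209)
Right side y^r · r^s mod p:
535^2 = 286225 ≡ 624
535^4 ≡ 624^2 = 389376 ≡ 1087
535^8 ≡ 1087^2 = 1181569 ≡ 657
535^16 ≡ 657^2 = 431649 ≡ 1643
535^32 ≡ 1643^2 = 2699449 ≡ 680
535^64 ≡ 680^2 = 462400 ≡ 304
535^128 ≡ 304^2 = 92416 ≡ 2564
535^256 ≡ 2564^2 = 6574096 ≡ 2064
535^512 ≡ 2064^2 = 4260096 ≡ 1753
535^1024 ≡ 1753^2 = 3073009 ≡ 1996
535^2048 ≡ 1996^2 = 3984016 ≡ 1647
2616 = 2048 + 512 + 32 + 16 + 8, so 535^2616 ≡ 1647·1753·680·1643·657 ≡ 1074 (mod 3209)
2616^2 = 6843456 ≡ 1868
2616^4 ≡ 1868^2 = 3489424 ≡ 1241
2616^8 ≡ 1241^2 = 1540081 ≡ 2970
2616^16 ≡ 2970^2 = 8820900 ≡ 2568
2616^32 ≡ 2568^2 = 6594624 ≡ 129
2616^64 ≡ 129^2 = 16641 ≡ 596
2616^128 ≡ 596^2 = 355216 ≡ 2226
2616^256 ≡ 2226^2 = 4955076 ≡ 380
2616^512 ≡ 380^2 = 144400 ≡ 3204
822 = 512 + 256 + 32 + 16 + 4 + 2, so 2616^822 ≡ 3204·380·129·2568·1241·1868 ≡ 3016 (mod 3209)
1074·3016 = 3239184 ≡ 1303 (mod 3209)
661 ≠ 1303, so verification fails.

no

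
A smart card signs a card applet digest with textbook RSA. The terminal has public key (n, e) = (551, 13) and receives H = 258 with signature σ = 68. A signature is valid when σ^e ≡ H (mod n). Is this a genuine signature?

genuine

σ^2 ≡ 68^2 = 4624 ≡ 216
σ^4 ≡ 216^2 = 46656 ≡ 372
σ^8 ≡ 372^2 = 138384 ≡ 83
13 = 8 + 4 + 1, so σ^13 ≡ 83·372·68 ≡ 258 (mod 551)
Since 258 equals the digest 258, verification succeeds.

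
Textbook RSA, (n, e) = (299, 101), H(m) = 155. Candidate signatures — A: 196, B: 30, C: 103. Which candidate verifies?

Candidate A: Squares mod 299: 196^1≡196, 196^2≡144, 196^4≡105, 196^8≡261, 196^16≡248, 196^32≡209, 196^64≡27; 101 = 64 + 32 + 4 + 1, so 196^101 ≡ 27·209·105·196 ≡ 144 (mod 299)
Candidate B: Squares mod 299: 30^1≡30, 30^2≡3, 30^4≡9, 30^8≡81, 30^16≡282, 30^32≡289, 30^64≡100; 101 = 64 + 32 + 4 + 1, so 30^101 ≡ 100·289·9·30 ≡ 296 (mod 299)
Candidate C: Squares mod 299: 103^1≡103, 103^2≡144, 103^4≡105, 103^8≡261, 103^16≡248, 103^32≡209, 103^64≡27; 101 = 64 + 32 + 4 + 1, so 103^101 ≡ 27·209·105·103 ≡ 155 (mod 299)
  → matches H(m) = 155

C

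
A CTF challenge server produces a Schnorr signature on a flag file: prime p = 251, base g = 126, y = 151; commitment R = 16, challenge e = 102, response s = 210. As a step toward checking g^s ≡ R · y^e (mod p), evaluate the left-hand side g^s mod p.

113

Squares mod 251: 126^1≡126, 126^2≡63, 126^4≡204, 126^8≡201, 126^16≡241, 126^32≡100, 126^64≡211, 126^128≡94
210 = 128 + 64 + 16 + 2, so 126^210 ≡ 94·211·241·63 ≡ 113 (mod 251)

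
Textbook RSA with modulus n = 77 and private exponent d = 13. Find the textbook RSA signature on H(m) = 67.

(H(m))^2 ≡ 67^2 = 4489 ≡ 23
(H(m))^4 ≡ 23^2 = 529 ≡ 67
(H(m))^8 ≡ 67^2 = 4489 ≡ 23
13 = 8 + 4 + 1, so (H(m))^13 ≡ 23·67·67 ≡ 67 (mod 77)

67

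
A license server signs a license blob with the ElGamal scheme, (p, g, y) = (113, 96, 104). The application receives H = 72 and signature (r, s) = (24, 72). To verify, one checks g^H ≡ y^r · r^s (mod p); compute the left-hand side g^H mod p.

96^2 = 9216 ≡ 63
96^4 ≡ 63^2 = 3969 ≡ 14
96^8 ≡ 14^2 = 196 ≡ 83
96^16 ≡ 83^2 = 6889 ≡ 109
96^32 ≡ 109^2 = 11881 ≡ 16
96^64 ≡ 16^2 = 256 ≡ 30
72 = 64 + 8, so 96^72 ≡ 30·83 ≡ 4 (mod 113)

4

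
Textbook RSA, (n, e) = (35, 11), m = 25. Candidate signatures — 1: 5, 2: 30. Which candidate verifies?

2

Candidate 1: Squares mod 35: 5^1≡5, 5^2≡25, 5^4≡30, 5^8≡25; 11 = 8 + 2 + 1, so 5^11 ≡ 25·25·5 ≡ 10 (mod 35)
Candidate 2: Squares mod 35: 30^1≡30, 30^2≡25, 30^4≡30, 30^8≡25; 11 = 8 + 2 + 1, so 30^11 ≡ 25·25·30 ≡ 25 (mod 35)
  → matches m = 25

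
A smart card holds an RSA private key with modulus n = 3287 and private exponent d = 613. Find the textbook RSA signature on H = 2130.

40

H^2 ≡ 2130^2 = 4536900 ≡ 840
H^4 ≡ 840^2 = 705600 ≡ 2182
H^8 ≡ 2182^2 = 4761124 ≡ 1548
H^16 ≡ 1548^2 = 2396304 ≡ 81
H^32 ≡ 81^2 = 6561 ≡ 3274
H^64 ≡ 3274^2 = 10719076 ≡ 169
H^128 ≡ 169^2 = 28561 ≡ 2265
H^256 ≡ 2265^2 = 5130225 ≡ 2505
H^512 ≡ 2505^2 = 6275025 ≡ 142
613 = 512 + 64 + 32 + 4 + 1, so H^613 ≡ 142·169·3274·2182·2130 ≡ 40 (mod 3287)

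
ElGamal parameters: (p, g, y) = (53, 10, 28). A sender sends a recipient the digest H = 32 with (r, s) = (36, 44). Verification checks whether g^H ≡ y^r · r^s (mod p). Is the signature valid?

Left side g^H mod p:
Squares mod 53: 10^1≡10, 10^2≡47, 10^4≡36, 10^8≡24, 10^16≡46, 10^32≡49
10^32 ≡ 49 (mod 53)
Right side y^r · r^s mod p:
Squares mod 53: 28^1≡28, 28^2≡42, 28^4≡15, 28^8≡13, 28^16≡10, 28^32≡47
36 = 32 + 4, so 28^36 ≡ 47·15 ≡ 16 (mod 53)
Squares mod 53: 36^1≡36, 36^2≡24, 36^4≡46, 36^8≡49, 36^16≡16, 36^32≡44
44 = 32 + 8 + 4, so 36^44 ≡ 44·49·46 ≡ 13 (mod 53)
16·13 = 208 ≡ 49 (mod 53)
49 ≡ 49 (mod 53), so the signature is genuine.

valid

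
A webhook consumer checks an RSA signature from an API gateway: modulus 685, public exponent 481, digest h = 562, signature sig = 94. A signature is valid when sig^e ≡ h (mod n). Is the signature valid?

invalid

sig^2 ≡ 94^2 = 8836 ≡ 616
sig^4 ≡ 616^2 = 379456 ≡ 651
sig^8 ≡ 651^2 = 423801 ≡ 471
sig^16 ≡ 471^2 = 221841 ≡ 586
sig^32 ≡ 586^2 = 343396 ≡ 211
sig^64 ≡ 211^2 = 44521 ≡ 681
sig^128 ≡ 681^2 = 463761 ≡ 16
sig^256 ≡ 16^2 = 256
481 = 256 + 128 + 64 + 32 + 1, so sig^481 ≡ 256·16·681·211·94 ≡ 319 (mod 685)
The recovered value 319 does not match the digest 562.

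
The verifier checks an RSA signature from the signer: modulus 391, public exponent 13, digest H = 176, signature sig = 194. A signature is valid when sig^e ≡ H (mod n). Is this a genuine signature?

Squares mod 391: sig^1≡194, sig^2≡100, sig^4≡225, sig^8≡186
13 = 8 + 4 + 1, so sig^13 ≡ 186·225·194 ≡ 176 (mod 391)
176 = H, so the signature checks out.

genuine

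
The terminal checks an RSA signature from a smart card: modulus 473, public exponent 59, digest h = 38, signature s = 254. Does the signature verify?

does not verify

Squares mod 473: s^1≡254, s^2≡188, s^4≡342, s^8≡133, s^16≡188, s^32≡342
59 = 32 + 16 + 8 + 2 + 1, so s^59 ≡ 342·188·133·188·254 ≡ 452 (mod 473)
452 ≠ 38, so verification fails.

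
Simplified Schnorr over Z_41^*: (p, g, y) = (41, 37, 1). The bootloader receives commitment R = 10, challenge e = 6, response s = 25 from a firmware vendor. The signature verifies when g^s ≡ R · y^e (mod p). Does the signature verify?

does not verify

g^s mod p:
37^2 = 1369 ≡ 16
37^4 ≡ 16^2 = 256 ≡ 10
37^8 ≡ 10^2 = 100 ≡ 18
37^16 ≡ 18^2 = 324 ≡ 37
25 = 16 + 8 + 1, so 37^25 ≡ 37·18·37 ≡ 1 (mod 41)
R · y^e mod p:
1^2 = 1
1^4 ≡ 1^2 = 1
6 = 4 + 2, so 1^6 ≡ 1·1 ≡ 1 (mod 41)
10·1 = 10 ≡ 10 (mod 41)
1 ≠ 10; the check fails.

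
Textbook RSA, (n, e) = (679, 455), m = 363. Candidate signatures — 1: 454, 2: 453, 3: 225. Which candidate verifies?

1

Candidate 1: Squares mod 679: 454^1≡454, 454^2≡379, 454^4≡372, 454^8≡547, 454^16≡449, 454^32≡617, 454^64≡449, 454^128≡617, 454^256≡449; 455 = 256 + 128 + 64 + 4 + 2 + 1, so 454^455 ≡ 449·617·449·372·379·454 ≡ 363 (mod 679)
  → matches m = 363
Candidate 2: Squares mod 679: 453^1≡453, 453^2≡151, 453^4≡394, 453^8≡424, 453^16≡520, 453^32≡158, 453^64≡520, 453^128≡158, 453^256≡520; 455 = 256 + 128 + 64 + 4 + 2 + 1, so 453^455 ≡ 520·158·520·394·151·453 ≡ 94 (mod 679)
Candidate 3: Squares mod 679: 225^1≡225, 225^2≡379, 225^4≡372, 225^8≡547, 225^16≡449, 225^32≡617, 225^64≡449, 225^128≡617, 225^256≡449; 455 = 256 + 128 + 64 + 4 + 2 + 1, so 225^455 ≡ 449·617·449·372·379·225 ≡ 316 (mod 679)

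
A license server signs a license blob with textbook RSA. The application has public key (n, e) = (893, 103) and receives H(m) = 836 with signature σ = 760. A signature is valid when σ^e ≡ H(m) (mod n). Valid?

yes

σ^2 ≡ 760^2 = 577600 ≡ 722
σ^4 ≡ 722^2 = 521284 ≡ 665
σ^8 ≡ 665^2 = 442225 ≡ 190
σ^16 ≡ 190^2 = 36100 ≡ 380
σ^32 ≡ 380^2 = 144400 ≡ 627
σ^64 ≡ 627^2 = 393129 ≡ 209
103 = 64 + 32 + 4 + 2 + 1, so σ^103 ≡ 209·627·665·722·760 ≡ 836 (mod 893)
836 = H(m), so the signature checks out.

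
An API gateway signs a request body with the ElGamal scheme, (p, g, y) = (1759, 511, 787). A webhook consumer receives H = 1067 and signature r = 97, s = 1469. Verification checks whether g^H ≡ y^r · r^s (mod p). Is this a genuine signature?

Left side g^H mod p:
511^2 = 261121 ≡ 789
511^4 ≡ 789^2 = 622521 ≡ 1594
511^8 ≡ 1594^2 = 2540836 ≡ 840
511^16 ≡ 840^2 = 705600 ≡ 241
511^32 ≡ 241^2 = 58081 ≡ 34
511^64 ≡ 34^2 = 1156
511^128 ≡ 1156^2 = 1336336 ≡ 1255
511^256 ≡ 1255^2 = 1575025 ≡ 720
511^512 ≡ 720^2 = 518400 ≡ 1254
511^1024 ≡ 1254^2 = 1572516 ≡ 1729
1067 = 1024 + 32 + 8 + 2 + 1, so 511^1067 ≡ 1729·34·840·789·511 ≡ 109 (mod 1759)
Right side y^r · r^s mod p:
787^2 = 619369 ≡ 201
787^4 ≡ 201^2 = 40401 ≡ 1703
787^8 ≡ 1703^2 = 2900209 ≡ 1377
787^16 ≡ 1377^2 = 1896129 ≡ 1686
787^32 ≡ 1686^2 = 2842596 ≡ 52
787^64 ≡ 52^2 = 2704 ≡ 945
97 = 64 + 32 + 1, so 787^97 ≡ 945·52·787 ≡ 1565 (mod 1759)
97^2 = 9409 ≡ 614
97^4 ≡ 614^2 = 376996 ≡ 570
97^8 ≡ 570^2 = 324900 ≡ 1244
97^16 ≡ 1244^2 = 1547536 ≡ 1375
97^32 ≡ 1375^2 = 1890625 ≡ 1459
97^64 ≡ 1459^2 = 2128681 ≡ 291
97^128 ≡ 291^2 = 84681 ≡ 249
97^256 ≡ 249^2 = 62001 ≡ 436
97^512 ≡ 436^2 = 190096 ≡ 124
97^1024 ≡ 124^2 = 15376 ≡ 1304
1469 = 1024 + 256 + 128 + 32 + 16 + 8 + 4 + 1, so 97^1469 ≡ 1304·436·249·1459·1375·1244·570·97 ≡ 1654 (mod 1759)
1565·1654 = 2588510 ≡ 1021 (mod 1759)
109 ≠ 1021, so verification fails.

forged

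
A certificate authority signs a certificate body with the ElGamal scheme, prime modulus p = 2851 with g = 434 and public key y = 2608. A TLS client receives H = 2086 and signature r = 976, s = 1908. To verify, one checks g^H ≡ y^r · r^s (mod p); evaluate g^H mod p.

225

434^2 = 188356 ≡ 190
434^4 ≡ 190^2 = 36100 ≡ 1888
434^8 ≡ 1888^2 = 3564544 ≡ 794
434^16 ≡ 794^2 = 630436 ≡ 365
434^32 ≡ 365^2 = 133225 ≡ 2079
434^64 ≡ 2079^2 = 4322241 ≡ 125
434^128 ≡ 125^2 = 15625 ≡ 1370
434^256 ≡ 1370^2 = 1876900 ≡ 942
434^512 ≡ 942^2 = 887364 ≡ 703
434^1024 ≡ 703^2 = 494209 ≡ 986
434^2048 ≡ 986^2 = 972196 ≡ 5
2086 = 2048 + 32 + 4 + 2, so 434^2086 ≡ 5·2079·1888·190 ≡ 225 (mod 2851)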